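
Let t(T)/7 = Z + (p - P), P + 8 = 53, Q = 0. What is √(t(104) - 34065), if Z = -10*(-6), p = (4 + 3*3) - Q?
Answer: I*√33869 ≈ 184.04*I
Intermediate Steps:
p = 13 (p = (4 + 3*3) - 1*0 = (4 + 9) + 0 = 13 + 0 = 13)
P = 45 (P = -8 + 53 = 45)
Z = 60
t(T) = 196 (t(T) = 7*(60 + (13 - 1*45)) = 7*(60 + (13 - 45)) = 7*(60 - 32) = 7*28 = 196)
√(t(104) - 34065) = √(196 - 34065) = √(-33869) = I*√33869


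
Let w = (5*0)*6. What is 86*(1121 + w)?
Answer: 96406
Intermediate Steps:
w = 0 (w = 0*6 = 0)
86*(1121 + w) = 86*(1121 + 0) = 86*1121 = 96406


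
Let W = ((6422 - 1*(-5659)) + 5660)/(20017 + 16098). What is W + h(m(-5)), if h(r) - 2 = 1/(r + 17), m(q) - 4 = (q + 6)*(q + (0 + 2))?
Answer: 1655593/650070 ≈ 2.5468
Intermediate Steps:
m(q) = 4 + (2 + q)*(6 + q) (m(q) = 4 + (q + 6)*(q + (0 + 2)) = 4 + (6 + q)*(q + 2) = 4 + (6 + q)*(2 + q) = 4 + (2 + q)*(6 + q))
h(r) = 2 + 1/(17 + r) (h(r) = 2 + 1/(r + 17) = 2 + 1/(17 + r))
W = 17741/36115 (W = ((6422 + 5659) + 5660)/36115 = (12081 + 5660)*(1/36115) = 17741*(1/36115) = 17741/36115 ≈ 0.49124)
W + h(m(-5)) = 17741/36115 + (35 + 2*(16 + (-5)**2 + 8*(-5)))/(17 + (16 + (-5)**2 + 8*(-5))) = 17741/36115 + (35 + 2*(16 + 25 - 40))/(17 + (16 + 25 - 40)) = 17741/36115 + (35 + 2*1)/(17 + 1) = 17741/36115 + (35 + 2)/18 = 17741/36115 + (1/18)*37 = 17741/36115 + 37/18 = 1655593/650070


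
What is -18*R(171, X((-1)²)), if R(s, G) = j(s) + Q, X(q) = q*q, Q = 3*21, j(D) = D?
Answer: -4212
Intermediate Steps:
Q = 63
X(q) = q²
R(s, G) = 63 + s (R(s, G) = s + 63 = 63 + s)
-18*R(171, X((-1)²)) = -18*(63 + 171) = -18*234 = -4212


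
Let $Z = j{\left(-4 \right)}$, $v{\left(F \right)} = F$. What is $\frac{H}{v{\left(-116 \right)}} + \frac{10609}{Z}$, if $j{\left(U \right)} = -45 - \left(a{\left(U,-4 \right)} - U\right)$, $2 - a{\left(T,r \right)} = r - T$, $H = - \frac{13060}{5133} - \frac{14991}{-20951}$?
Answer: $- \frac{14703916730105}{70690601492} \approx -208.0$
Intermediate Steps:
$H = - \frac{196671257}{107541483}$ ($H = \left(-13060\right) \frac{1}{5133} - - \frac{14991}{20951} = - \frac{13060}{5133} + \frac{14991}{20951} = - \frac{196671257}{107541483} \approx -1.8288$)
$a{\left(T,r \right)} = 2 + T - r$ ($a{\left(T,r \right)} = 2 - \left(r - T\right) = 2 + \left(T - r\right) = 2 + T - r$)
$j{\left(U \right)} = -51$ ($j{\left(U \right)} = -45 - \left(\left(2 + U - -4\right) - U\right) = -45 - \left(\left(2 + U + 4\right) - U\right) = -45 - \left(\left(6 + U\right) - U\right) = -45 - 6 = -51$)
$Z = -51$
$\frac{H}{v{\left(-116 \right)}} + \frac{10609}{Z} = - \frac{196671257}{107541483 \left(-116\right)} + \frac{10609}{-51} = \left(- \frac{196671257}{107541483}\right) \left(- \frac{1}{116}\right) + 10609 \left(- \frac{1}{51}\right) = \frac{196671257}{12474812028} - \frac{10609}{51} = - \frac{14703916730105}{70690601492}$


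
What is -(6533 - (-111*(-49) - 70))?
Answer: -1164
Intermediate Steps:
-(6533 - (-111*(-49) - 70)) = -(6533 - (5439 - 70)) = -(6533 - 1*5369) = -(6533 - 5369) = -1*1164 = -1164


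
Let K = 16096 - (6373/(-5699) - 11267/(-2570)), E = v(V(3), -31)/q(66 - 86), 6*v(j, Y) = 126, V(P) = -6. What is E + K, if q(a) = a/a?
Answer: 236008680287/14646430 ≈ 16114.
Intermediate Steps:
q(a) = 1
v(j, Y) = 21 (v(j, Y) = (⅙)*126 = 21)
E = 21 (E = 21/1 = 21*1 = 21)
K = 235701105257/14646430 (K = 16096 - (6373*(-1/5699) - 11267*(-1/2570)) = 16096 - (-6373/5699 + 11267/2570) = 16096 - 1*47832023/14646430 = 16096 - 47832023/14646430 = 235701105257/14646430 ≈ 16093.)
E + K = 21 + 235701105257/14646430 = 236008680287/14646430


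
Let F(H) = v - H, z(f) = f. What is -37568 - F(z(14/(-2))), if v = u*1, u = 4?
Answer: -37579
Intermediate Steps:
v = 4 (v = 4*1 = 4)
F(H) = 4 - H
-37568 - F(z(14/(-2))) = -37568 - (4 - 14/(-2)) = -37568 - (4 - 14*(-1)/2) = -37568 - (4 - 1*(-7)) = -37568 - (4 + 7) = -37568 - 1*11 = -37568 - 11 = -37579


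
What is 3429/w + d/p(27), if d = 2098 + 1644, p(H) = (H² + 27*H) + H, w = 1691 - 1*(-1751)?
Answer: 17972029/5111370 ≈ 3.5161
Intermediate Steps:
w = 3442 (w = 1691 + 1751 = 3442)
p(H) = H² + 28*H
d = 3742
3429/w + d/p(27) = 3429/3442 + 3742/((27*(28 + 27))) = 3429*(1/3442) + 3742/((27*55)) = 3429/3442 + 3742/1485 = 17972029/5111370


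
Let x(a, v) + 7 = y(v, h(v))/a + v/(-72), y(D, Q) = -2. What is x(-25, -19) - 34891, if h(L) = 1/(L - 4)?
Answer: -62815781/1800 ≈ -34898.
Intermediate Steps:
h(L) = 1/(-4 + L)
x(a, v) = -7 - 2/a - v/72 (x(a, v) = -7 + (-2/a + v/(-72)) = -7 + (-2/a + v*(-1/72)) = -7 + (-2/a - v/72) = -7 - 2/a - v/72)
x(-25, -19) - 34891 = (-7 - 2/(-25) - 1/72*(-19)) - 34891 = (-7 - 2*(-1/25) + 19/72) - 34891 = (-7 + 2/25 + 19/72) - 34891 = -11981/1800 - 34891 = -62815781/1800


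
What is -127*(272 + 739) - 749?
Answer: -129146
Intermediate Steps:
-127*(272 + 739) - 749 = -127*1011 - 749 = -128397 - 749 = -129146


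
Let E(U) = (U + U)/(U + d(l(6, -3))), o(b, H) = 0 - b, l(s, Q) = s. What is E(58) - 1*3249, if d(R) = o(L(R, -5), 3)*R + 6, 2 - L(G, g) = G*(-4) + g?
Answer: -198247/61 ≈ -3249.9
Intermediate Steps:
L(G, g) = 2 - g + 4*G (L(G, g) = 2 - (G*(-4) + g) = 2 - (-4*G + g) = 2 - (g - 4*G) = 2 + (-g + 4*G) = 2 - g + 4*G)
o(b, H) = -b
d(R) = 6 + R*(-7 - 4*R) (d(R) = (-(2 - 1*(-5) + 4*R))*R + 6 = (-(2 + 5 + 4*R))*R + 6 = (-(7 + 4*R))*R + 6 = (-7 - 4*R)*R + 6 = R*(-7 - 4*R) + 6 = 6 + R*(-7 - 4*R))
E(U) = 2*U/(-180 + U) (E(U) = (U + U)/(U + (6 - 1*6*(7 + 4*6))) = (2*U)/(U + (6 - 1*6*(7 + 24))) = (2*U)/(U + (6 - 1*6*31)) = (2*U)/(U + (6 - 186)) = (2*U)/(U - 180) = (2*U)/(-180 + U) = 2*U/(-180 + U))
E(58) - 1*3249 = 2*58/(-180 + 58) - 1*3249 = 2*58/(-122) - 3249 = 2*58*(-1/122) - 3249 = -58/61 - 3249 = -198247/61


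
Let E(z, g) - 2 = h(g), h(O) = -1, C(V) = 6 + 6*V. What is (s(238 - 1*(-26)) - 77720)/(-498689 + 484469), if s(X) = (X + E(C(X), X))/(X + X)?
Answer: 8207179/1501632 ≈ 5.4655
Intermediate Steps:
E(z, g) = 1 (E(z, g) = 2 - 1 = 1)
s(X) = (1 + X)/(2*X) (s(X) = (X + 1)/(X + X) = (1 + X)/((2*X)) = (1 + X)*(1/(2*X)) = (1 + X)/(2*X))
(s(238 - 1*(-26)) - 77720)/(-498689 + 484469) = ((1 + (238 - 1*(-26)))/(2*(238 - 1*(-26))) - 77720)/(-498689 + 484469) = ((1 + (238 + 26))/(2*(238 + 26)) - 77720)/(-14220) = ((½)*(1 + 264)/264 - 77720)*(-1/14220) = ((½)*(1/264)*265 - 77720)*(-1/14220) = (265/528 - 77720)*(-1/14220) = -41035895/528*(-1/14220) = 8207179/1501632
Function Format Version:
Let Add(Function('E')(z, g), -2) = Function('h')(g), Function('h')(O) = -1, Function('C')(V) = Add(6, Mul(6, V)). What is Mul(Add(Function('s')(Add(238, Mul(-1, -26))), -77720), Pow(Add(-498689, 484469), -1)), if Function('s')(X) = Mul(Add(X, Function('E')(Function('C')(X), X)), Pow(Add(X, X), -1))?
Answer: Rational(8207179, 1501632) ≈ 5.4655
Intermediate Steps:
Function('E')(z, g) = 1 (Function('E')(z, g) = Add(2, -1) = 1)
Function('s')(X) = Mul(Rational(1, 2), Pow(X, -1), Add(1, X)) (Function('s')(X) = Mul(Add(X, 1), Pow(Add(X, X), -1)) = Mul(Add(1, X), Pow(Mul(2, X), -1)) = Mul(Add(1, X), Mul(Rational(1, 2), Pow(X, -1))) = Mul(Rational(1, 2), Pow(X, -1), Add(1, X)))
Mul(Add(Function('s')(Add(238, Mul(-1, -26))), -77720), Pow(Add(-498689, 484469), -1)) = Mul(Add(Mul(Rational(1, 2), Pow(Add(238, Mul(-1, -26)), -1), Add(1, Add(238, Mul(-1, -26)))), -77720), Pow(Add(-498689, 484469), -1)) = Mul(Add(Mul(Rational(1, 2), Pow(Add(238, 26), -1), Add(1, Add(238, 26))), -77720), Pow(-14220, -1)) = Mul(Add(Mul(Rational(1, 2), Pow(264, -1), Add(1, 264)), -77720), Rational(-1, 14220)) = Mul(Add(Mul(Rational(1, 2), Rational(1, 264), 265), -77720), Rational(-1, 14220)) = Mul(Add(Rational(265, 528), -77720), Rational(-1, 14220)) = Mul(Rational(-41035895, 528), Rational(-1, 14220)) = Rational(8207179, 1501632)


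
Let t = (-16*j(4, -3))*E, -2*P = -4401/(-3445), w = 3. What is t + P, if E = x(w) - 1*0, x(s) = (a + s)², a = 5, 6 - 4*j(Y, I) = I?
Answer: -15878961/6890 ≈ -2304.6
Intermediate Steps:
j(Y, I) = 3/2 - I/4
x(s) = (5 + s)²
P = -4401/6890 (P = -(-4401)/(2*(-3445)) = -(-4401)*(-1)/(2*3445) = -½*4401/3445 = -4401/6890 ≈ -0.63875)
E = 64 (E = (5 + 3)² - 1*0 = 8² + 0 = 64 + 0 = 64)
t = -2304 (t = -16*(3/2 - ¼*(-3))*64 = -16*(3/2 + ¾)*64 = -16*9/4*64 = -36*64 = -2304)
t + P = -2304 - 4401/6890 = -15878961/6890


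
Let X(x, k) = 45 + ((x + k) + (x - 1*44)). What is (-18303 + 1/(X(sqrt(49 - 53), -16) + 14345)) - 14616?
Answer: -3379940475737/102674458 - I/51337229 ≈ -32919.0 - 1.9479e-8*I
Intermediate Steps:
X(x, k) = 1 + k + 2*x (X(x, k) = 45 + ((k + x) + (x - 44)) = 45 + ((k + x) + (-44 + x)) = 45 + (-44 + k + 2*x) = 1 + k + 2*x)
(-18303 + 1/(X(sqrt(49 - 53), -16) + 14345)) - 14616 = (-18303 + 1/((1 - 16 + 2*sqrt(49 - 53)) + 14345)) - 14616 = (-18303 + 1/((1 - 16 + 2*sqrt(-4)) + 14345)) - 14616 = (-18303 + 1/((1 - 16 + 2*(2*I)) + 14345)) - 14616 = (-18303 + 1/((1 - 16 + 4*I) + 14345)) - 14616 = (-18303 + 1/((-15 + 4*I) + 14345)) - 14616 = (-18303 + 1/(14330 + 4*I)) - 14616 = (-18303 + (14330 - 4*I)/205348916) - 14616 = -32919 + (14330 - 4*I)/205348916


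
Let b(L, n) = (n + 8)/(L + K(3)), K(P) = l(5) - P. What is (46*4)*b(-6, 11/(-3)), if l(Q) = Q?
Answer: -598/3 ≈ -199.33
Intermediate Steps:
K(P) = 5 - P
b(L, n) = (8 + n)/(2 + L) (b(L, n) = (n + 8)/(L + (5 - 1*3)) = (8 + n)/(L + (5 - 3)) = (8 + n)/(L + 2) = (8 + n)/(2 + L))
(46*4)*b(-6, 11/(-3)) = (46*4)*((8 + 11/(-3))/(2 - 6)) = 184*((8 + 11*(-⅓))/(-4)) = 184*(-(8 - 11/3)/4) = 184*(-¼*13/3) = 184*(-13/12) = -598/3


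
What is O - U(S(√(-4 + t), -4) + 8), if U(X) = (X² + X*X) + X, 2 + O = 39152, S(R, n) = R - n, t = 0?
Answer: 38858 - 98*I ≈ 38858.0 - 98.0*I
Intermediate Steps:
O = 39150 (O = -2 + 39152 = 39150)
U(X) = X + 2*X² (U(X) = (X² + X²) + X = 2*X² + X = X + 2*X²)
O - U(S(√(-4 + t), -4) + 8) = 39150 - ((√(-4 + 0) - 1*(-4)) + 8)*(1 + 2*((√(-4 + 0) - 1*(-4)) + 8)) = 39150 - ((√(-4) + 4) + 8)*(1 + 2*((√(-4) + 4) + 8)) = 39150 - ((2*I + 4) + 8)*(1 + 2*((2*I + 4) + 8)) = 39150 - ((4 + 2*I) + 8)*(1 + 2*((4 + 2*I) + 8)) = 39150 - (12 + 2*I)*(1 + 2*(12 + 2*I)) = 39150 - (12 + 2*I)*(1 + (24 + 4*I)) = 39150 - (12 + 2*I)*(25 + 4*I)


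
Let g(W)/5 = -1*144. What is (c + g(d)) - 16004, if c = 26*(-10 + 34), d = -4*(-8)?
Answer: -16100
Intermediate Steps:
d = 32
g(W) = -720 (g(W) = 5*(-1*144) = 5*(-144) = -720)
c = 624 (c = 26*24 = 624)
(c + g(d)) - 16004 = (624 - 720) - 16004 = -96 - 16004 = -16100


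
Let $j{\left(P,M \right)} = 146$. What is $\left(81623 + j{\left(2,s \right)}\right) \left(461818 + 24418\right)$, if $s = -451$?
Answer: $39759031484$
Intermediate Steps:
$\left(81623 + j{\left(2,s \right)}\right) \left(461818 + 24418\right) = \left(81623 + 146\right) \left(461818 + 24418\right) = 81769 \cdot 486236 = 39759031484$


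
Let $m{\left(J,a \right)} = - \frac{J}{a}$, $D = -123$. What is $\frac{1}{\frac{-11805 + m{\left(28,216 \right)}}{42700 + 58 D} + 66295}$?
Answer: $\frac{1920564}{127323152903} \approx 1.5084 \cdot 10^{-5}$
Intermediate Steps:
$m{\left(J,a \right)} = - \frac{J}{a}$
$\frac{1}{\frac{-11805 + m{\left(28,216 \right)}}{42700 + 58 D} + 66295} = \frac{1}{\frac{-11805 - \frac{28}{216}}{42700 + 58 \left(-123\right)} + 66295} = \frac{1}{\frac{-11805 - 28 \cdot \frac{1}{216}}{42700 - 7134} + 66295} = \frac{1}{\frac{-11805 - \frac{7}{54}}{35566} + 66295} = \frac{1}{\left(- \frac{637477}{54}\right) \frac{1}{35566} + 66295} = \frac{1}{- \frac{637477}{1920564} + 66295} = \frac{1}{\frac{127323152903}{1920564}} = \frac{1920564}{127323152903}$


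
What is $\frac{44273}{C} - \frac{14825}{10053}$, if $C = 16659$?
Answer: $\frac{22011866}{18608103} \approx 1.1829$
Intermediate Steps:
$\frac{44273}{C} - \frac{14825}{10053} = \frac{44273}{16659} - \frac{14825}{10053} = \frac{22011866}{18608103}$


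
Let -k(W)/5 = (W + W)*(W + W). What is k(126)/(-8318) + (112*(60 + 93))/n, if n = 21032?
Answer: 426288618/10934011 ≈ 38.987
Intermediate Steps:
k(W) = -20*W² (k(W) = -5*(W + W)*(W + W) = -5*2*W*2*W = -20*W²)
k(126)/(-8318) + (112*(60 + 93))/n = -20*126²/(-8318) + (112*(60 + 93))/21032 = -20*15876*(-1/8318) + (112*153)*(1/21032) = -317520*(-1/8318) + 17136*(1/21032) = 158760/4159 + 2142/2629 = 426288618/10934011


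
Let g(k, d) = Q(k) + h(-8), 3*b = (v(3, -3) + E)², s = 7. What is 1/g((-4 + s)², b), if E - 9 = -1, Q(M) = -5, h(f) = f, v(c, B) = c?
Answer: -1/13 ≈ -0.076923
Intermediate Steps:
E = 8 (E = 9 - 1 = 8)
b = 121/3 (b = (3 + 8)²/3 = (⅓)*11² = (⅓)*121 = 121/3 ≈ 40.333)
g(k, d) = -13 (g(k, d) = -5 - 8 = -13)
1/g((-4 + s)², b) = 1/(-13) = -1/13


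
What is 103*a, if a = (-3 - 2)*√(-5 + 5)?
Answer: 0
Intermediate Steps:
a = 0 (a = -5*√0 = -5*0 = 0)
103*a = 103*0 = 0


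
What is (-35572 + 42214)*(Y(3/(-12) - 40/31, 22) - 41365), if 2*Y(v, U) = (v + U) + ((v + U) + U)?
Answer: -17021317239/62 ≈ -2.7454e+8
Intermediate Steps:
Y(v, U) = v + 3*U/2 (Y(v, U) = ((v + U) + ((v + U) + U))/2 = ((U + v) + ((U + v) + U))/2 = ((U + v) + (v + 2*U))/2 = (2*v + 3*U)/2 = v + 3*U/2)
(-35572 + 42214)*(Y(3/(-12) - 40/31, 22) - 41365) = (-35572 + 42214)*(((3/(-12) - 40/31) + (3/2)*22) - 41365) = 6642*(((3*(-1/12) - 40*1/31) + 33) - 41365) = 6642*(((-¼ - 40/31) + 33) - 41365) = 6642*((-191/124 + 33) - 41365) = 6642*(3901/124 - 41365) = 6642*(-5125359/124) = -17021317239/62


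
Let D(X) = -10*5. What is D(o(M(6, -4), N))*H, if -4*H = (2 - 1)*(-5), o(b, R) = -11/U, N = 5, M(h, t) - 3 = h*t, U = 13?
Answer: -125/2 ≈ -62.500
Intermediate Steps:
M(h, t) = 3 + h*t
o(b, R) = -11/13
D(X) = -50
H = 5/4 (H = -(2 - 1)*(-5)/4 = -(-5)/4 = -¼*(-5) = 5/4 ≈ 1.2500)
D(o(M(6, -4), N))*H = -50*5/4 = -125/2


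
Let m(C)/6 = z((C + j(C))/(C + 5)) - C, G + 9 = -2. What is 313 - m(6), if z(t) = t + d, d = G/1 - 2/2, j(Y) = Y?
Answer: 4559/11 ≈ 414.45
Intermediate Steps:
G = -11 (G = -9 - 2 = -11)
d = -12 (d = -11/1 - 2/2 = -11*1 - 2*1/2 = -11 - 1 = -12)
z(t) = -12 + t (z(t) = t - 12 = -12 + t)
m(C) = -72 - 6*C + 12*C/(5 + C) (m(C) = 6*((-12 + (C + C)/(C + 5)) - C) = 6*((-12 + (2*C)/(5 + C)) - C) = 6*((-12 + 2*C/(5 + C)) - C) = 6*(-12 - C + 2*C/(5 + C)) = -72 - 6*C + 12*C/(5 + C))
313 - m(6) = 313 - 6*(-60 - 1*6**2 - 15*6)/(5 + 6) = 313 - 6*(-60 - 1*36 - 90)/11 = 313 - 6*(-60 - 36 - 90)/11 = 313 - 6*(-186)/11 = 313 - 1*(-1116/11) = 313 + 1116/11 = 4559/11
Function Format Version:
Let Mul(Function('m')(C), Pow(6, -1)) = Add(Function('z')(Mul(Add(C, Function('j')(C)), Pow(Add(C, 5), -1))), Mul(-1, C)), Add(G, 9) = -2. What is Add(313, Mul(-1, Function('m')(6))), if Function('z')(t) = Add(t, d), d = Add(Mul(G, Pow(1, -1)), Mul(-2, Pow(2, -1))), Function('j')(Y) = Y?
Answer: Rational(4559, 11) ≈ 414.45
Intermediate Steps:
G = -11 (G = Add(-9, -2) = -11)
d = -12 (d = Add(Mul(-11, Pow(1, -1)), Mul(-2, Pow(2, -1))) = Add(Mul(-11, 1), Mul(-2, Rational(1, 2))) = Add(-11, -1) = -12)
Function('z')(t) = Add(-12, t) (Function('z')(t) = Add(t, -12) = Add(-12, t))
Function('m')(C) = Add(-72, Mul(-6, C), Mul(12, C, Pow(Add(5, C), -1))) (Function('m')(C) = Mul(6, Add(Add(-12, Mul(Add(C, C), Pow(Add(C, 5), -1))), Mul(-1, C))) = Mul(6, Add(Add(-12, Mul(Mul(2, C), Pow(Add(5, C), -1))), Mul(-1, C))) = Mul(6, Add(Add(-12, Mul(2, C, Pow(Add(5, C), -1))), Mul(-1, C))) = Mul(6, Add(-12, Mul(-1, C), Mul(2, C, Pow(Add(5, C), -1)))) = Add(-72, Mul(-6, C), Mul(12, C, Pow(Add(5, C), -1))))
Add(313, Mul(-1, Function('m')(6))) = Add(313, Mul(-1, Mul(6, Pow(Add(5, 6), -1), Add(-60, Mul(-1, Pow(6, 2)), Mul(-15, 6))))) = Add(313, Mul(-1, Mul(6, Pow(11, -1), Add(-60, Mul(-1, 36), -90)))) = Add(313, Mul(-1, Mul(6, Rational(1, 11), Add(-60, -36, -90)))) = Add(313, Mul(-1, Mul(6, Rational(1, 11), -186))) = Add(313, Mul(-1, Rational(-1116, 11))) = Add(313, Rational(1116, 11)) = Rational(4559, 11)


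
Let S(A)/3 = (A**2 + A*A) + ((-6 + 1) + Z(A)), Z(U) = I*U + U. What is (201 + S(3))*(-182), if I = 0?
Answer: -45318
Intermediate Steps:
Z(U) = U (Z(U) = 0*U + U = 0 + U = U)
S(A) = -15 + 3*A + 6*A**2 (S(A) = 3*((A**2 + A*A) + ((-6 + 1) + A)) = 3*((A**2 + A**2) + (-5 + A)) = 3*(2*A**2 + (-5 + A)) = 3*(-5 + A + 2*A**2) = -15 + 3*A + 6*A**2)
(201 + S(3))*(-182) = (201 + (-15 + 3*3 + 6*3**2))*(-182) = (201 + (-15 + 9 + 6*9))*(-182) = (201 + (-15 + 9 + 54))*(-182) = (201 + 48)*(-182) = 249*(-182) = -45318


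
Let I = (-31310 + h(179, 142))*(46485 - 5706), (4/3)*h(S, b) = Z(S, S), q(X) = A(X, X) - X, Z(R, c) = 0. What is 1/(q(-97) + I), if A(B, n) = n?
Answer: -1/1276790490 ≈ -7.8321e-10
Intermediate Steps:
q(X) = 0 (q(X) = X - X = 0)
h(S, b) = 0 (h(S, b) = (¾)*0 = 0)
I = -1276790490 (I = (-31310 + 0)*(46485 - 5706) = -31310*40779 = -1276790490)
1/(q(-97) + I) = 1/(0 - 1276790490) = 1/(-1276790490) = -1/1276790490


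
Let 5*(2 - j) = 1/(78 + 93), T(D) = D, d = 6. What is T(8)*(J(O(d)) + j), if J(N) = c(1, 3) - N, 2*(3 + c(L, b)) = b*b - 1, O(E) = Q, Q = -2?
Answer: 34192/855 ≈ 39.991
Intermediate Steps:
O(E) = -2
c(L, b) = -7/2 + b²/2 (c(L, b) = -3 + (b*b - 1)/2 = -3 + (b² - 1)/2 = -3 + (-1 + b²)/2 = -3 + (-½ + b²/2) = -7/2 + b²/2)
J(N) = 1 - N (J(N) = (-7/2 + (½)*3²) - N = (-7/2 + (½)*9) - N = (-7/2 + 9/2) - N = 1 - N)
j = 1709/855 (j = 2 - 1/(5*(78 + 93)) = 2 - ⅕/171 = 2 - ⅕*1/171 = 2 - 1/855 = 1709/855 ≈ 1.9988)
T(8)*(J(O(d)) + j) = 8*((1 - 1*(-2)) + 1709/855) = 8*((1 + 2) + 1709/855) = 8*(3 + 1709/855) = 8*(4274/855) = 34192/855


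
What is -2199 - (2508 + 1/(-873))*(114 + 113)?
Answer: -498932368/873 ≈ -5.7152e+5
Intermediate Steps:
-2199 - (2508 + 1/(-873))*(114 + 113) = -2199 - (2508 - 1/873)*227 = -2199 - 2189483*227/873 = -2199 - 1*497012641/873 = -2199 - 497012641/873 = -498932368/873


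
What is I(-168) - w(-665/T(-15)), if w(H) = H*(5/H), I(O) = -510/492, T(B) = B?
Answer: -495/82 ≈ -6.0366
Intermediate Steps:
I(O) = -85/82 (I(O) = -510*1/492 = -85/82)
w(H) = 5
I(-168) - w(-665/T(-15)) = -85/82 - 1*5 = -85/82 - 5 = -495/82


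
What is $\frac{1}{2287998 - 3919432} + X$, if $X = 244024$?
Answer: $\frac{398109050415}{1631434} \approx 2.4402 \cdot 10^{5}$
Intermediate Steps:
$\frac{1}{2287998 - 3919432} + X = \frac{1}{2287998 - 3919432} + 244024 = \frac{1}{-1631434} + 244024 = - \frac{1}{1631434} + 244024 = \frac{398109050415}{1631434}$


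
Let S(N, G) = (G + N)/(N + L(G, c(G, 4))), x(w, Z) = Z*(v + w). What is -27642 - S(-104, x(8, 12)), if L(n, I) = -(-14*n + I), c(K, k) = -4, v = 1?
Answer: -9757627/353 ≈ -27642.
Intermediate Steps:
L(n, I) = -I + 14*n (L(n, I) = -(I - 14*n) = -I + 14*n)
x(w, Z) = Z*(1 + w)
S(N, G) = (G + N)/(4 + N + 14*G) (S(N, G) = (G + N)/(N + (-1*(-4) + 14*G)) = (G + N)/(N + (4 + 14*G)) = (G + N)/(4 + N + 14*G))
-27642 - S(-104, x(8, 12)) = -27642 - (12*(1 + 8) - 104)/(4 - 104 + 14*(12*(1 + 8))) = -27642 - (12*9 - 104)/(4 - 104 + 14*(12*9)) = -27642 - (108 - 104)/(4 - 104 + 14*108) = -27642 - 4/(4 - 104 + 1512) = -27642 - 4/1412 = -27642 - 1*1/353 = -27642 - 1/353 = -9757627/353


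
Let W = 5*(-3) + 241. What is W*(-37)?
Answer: -8362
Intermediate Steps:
W = 226 (W = -15 + 241 = 226)
W*(-37) = 226*(-37) = -8362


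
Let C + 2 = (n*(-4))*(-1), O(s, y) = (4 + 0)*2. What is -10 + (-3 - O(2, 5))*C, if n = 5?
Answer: -208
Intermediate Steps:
O(s, y) = 8 (O(s, y) = 4*2 = 8)
C = 18 (C = -2 + (5*(-4))*(-1) = -2 - 20*(-1) = -2 + 20 = 18)
-10 + (-3 - O(2, 5))*C = -10 + (-3 - 1*8)*18 = -10 + (-3 - 8)*18 = -10 - 11*18 = -10 - 198 = -208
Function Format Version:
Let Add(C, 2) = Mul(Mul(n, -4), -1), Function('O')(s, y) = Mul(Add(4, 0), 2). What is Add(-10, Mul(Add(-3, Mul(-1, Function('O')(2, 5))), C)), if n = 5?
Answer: -208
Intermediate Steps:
Function('O')(s, y) = 8 (Function('O')(s, y) = Mul(4, 2) = 8)
C = 18 (C = Add(-2, Mul(Mul(5, -4), -1)) = Add(-2, Mul(-20, -1)) = Add(-2, 20) = 18)
Add(-10, Mul(Add(-3, Mul(-1, Function('O')(2, 5))), C)) = Add(-10, Mul(Add(-3, Mul(-1, 8)), 18)) = Add(-10, Mul(Add(-3, -8), 18)) = Add(-10, Mul(-11, 18)) = Add(-10, -198) = -208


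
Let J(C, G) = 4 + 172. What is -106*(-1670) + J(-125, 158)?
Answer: 177196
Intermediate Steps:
J(C, G) = 176
-106*(-1670) + J(-125, 158) = -106*(-1670) + 176 = 177020 + 176 = 177196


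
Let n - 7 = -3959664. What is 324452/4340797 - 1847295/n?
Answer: 1515960767/2800727917 ≈ 0.54127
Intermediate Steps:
n = -3959657 (n = 7 - 3959664 = -3959657)
324452/4340797 - 1847295/n = 324452/4340797 - 1847295/(-3959657) = 324452*(1/4340797) - 1847295*(-1/3959657) = 324452/4340797 + 1847295/3959657 = 1515960767/2800727917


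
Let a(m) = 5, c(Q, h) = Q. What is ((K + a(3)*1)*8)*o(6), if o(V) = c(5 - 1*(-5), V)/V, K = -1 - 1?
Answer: 40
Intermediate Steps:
K = -2
o(V) = 10/V (o(V) = (5 - 1*(-5))/V = (5 + 5)/V = 10/V)
((K + a(3)*1)*8)*o(6) = ((-2 + 5*1)*8)*(10/6) = ((-2 + 5)*8)*(10*(⅙)) = (3*8)*(5/3) = 24*(5/3) = 40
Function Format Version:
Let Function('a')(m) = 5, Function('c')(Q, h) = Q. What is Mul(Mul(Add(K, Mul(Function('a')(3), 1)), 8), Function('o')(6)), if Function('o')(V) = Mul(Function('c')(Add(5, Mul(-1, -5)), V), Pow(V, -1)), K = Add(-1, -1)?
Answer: 40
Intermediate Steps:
K = -2
Function('o')(V) = Mul(10, Pow(V, -1)) (Function('o')(V) = Mul(Add(5, Mul(-1, -5)), Pow(V, -1)) = Mul(Add(5, 5), Pow(V, -1)) = Mul(10, Pow(V, -1)))
Mul(Mul(Add(K, Mul(Function('a')(3), 1)), 8), Function('o')(6)) = Mul(Mul(Add(-2, Mul(5, 1)), 8), Mul(10, Pow(6, -1))) = Mul(Mul(Add(-2, 5), 8), Mul(10, Rational(1, 6))) = Mul(Mul(3, 8), Rational(5, 3)) = Mul(24, Rational(5, 3)) = 40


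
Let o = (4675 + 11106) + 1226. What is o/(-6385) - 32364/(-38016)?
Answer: -12219277/6742560 ≈ -1.8123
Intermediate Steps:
o = 17007 (o = 15781 + 1226 = 17007)
o/(-6385) - 32364/(-38016) = 17007/(-6385) - 32364/(-38016) = 17007*(-1/6385) - 32364*(-1/38016) = -17007/6385 + 899/1056 = -12219277/6742560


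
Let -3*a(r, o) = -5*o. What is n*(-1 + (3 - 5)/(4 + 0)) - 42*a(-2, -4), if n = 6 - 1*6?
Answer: 280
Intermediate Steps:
a(r, o) = 5*o/3 (a(r, o) = -(-5)*o/3 = 5*o/3)
n = 0 (n = 6 - 6 = 0)
n*(-1 + (3 - 5)/(4 + 0)) - 42*a(-2, -4) = 0*(-1 + (3 - 5)/(4 + 0)) - 70*(-4) = 0*(-1 - 2/4) - 42*(-20/3) = 0*(-1 - 2*¼) + 280 = 0*(-1 - ½) + 280 = 0*(-3/2) + 280 = 0 + 280 = 280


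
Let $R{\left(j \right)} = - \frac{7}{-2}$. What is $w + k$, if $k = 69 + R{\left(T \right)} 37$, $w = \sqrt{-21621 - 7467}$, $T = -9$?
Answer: $\frac{397}{2} + 12 i \sqrt{202} \approx 198.5 + 170.55 i$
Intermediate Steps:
$R{\left(j \right)} = \frac{7}{2}$ ($R{\left(j \right)} = \left(-7\right) \left(- \frac{1}{2}\right) = \frac{7}{2}$)
$w = 12 i \sqrt{202}$ ($w = \sqrt{-29088} = 12 i \sqrt{202} \approx 170.55 i$)
$k = \frac{397}{2}$ ($k = 69 + \frac{7}{2} \cdot 37 = 69 + \frac{259}{2} = \frac{397}{2} \approx 198.5$)
$w + k = 12 i \sqrt{202} + \frac{397}{2} = \frac{397}{2} + 12 i \sqrt{202}$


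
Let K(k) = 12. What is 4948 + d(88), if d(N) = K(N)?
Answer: 4960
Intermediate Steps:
d(N) = 12
4948 + d(88) = 4948 + 12 = 4960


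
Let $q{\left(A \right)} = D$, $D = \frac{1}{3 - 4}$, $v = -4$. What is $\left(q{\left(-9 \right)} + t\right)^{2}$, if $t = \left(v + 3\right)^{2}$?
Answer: $0$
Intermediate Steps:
$t = 1$ ($t = \left(-4 + 3\right)^{2} = \left(-1\right)^{2} = 1$)
$D = -1$ ($D = \frac{1}{-1} = -1$)
$q{\left(A \right)} = -1$
$\left(q{\left(-9 \right)} + t\right)^{2} = \left(-1 + 1\right)^{2} = 0^{2} = 0$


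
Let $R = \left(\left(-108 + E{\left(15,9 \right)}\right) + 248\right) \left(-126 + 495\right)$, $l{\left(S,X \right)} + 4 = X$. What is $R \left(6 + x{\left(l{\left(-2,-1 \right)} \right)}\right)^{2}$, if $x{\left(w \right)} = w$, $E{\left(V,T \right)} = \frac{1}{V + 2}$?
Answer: $\frac{878589}{17} \approx 51682.0$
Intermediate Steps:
$l{\left(S,X \right)} = -4 + X$
$E{\left(V,T \right)} = \frac{1}{2 + V}$
$R = \frac{878589}{17}$ ($R = \left(\left(-108 + \frac{1}{2 + 15}\right) + 248\right) \left(-126 + 495\right) = \left(\left(-108 + \frac{1}{17}\right) + 248\right) 369 = \left(- \frac{1835}{17} + 248\right) 369 = \frac{2381}{17} \cdot 369 = \frac{878589}{17} \approx 51682.0$)
$R \left(6 + x{\left(l{\left(-2,-1 \right)} \right)}\right)^{2} = \frac{878589 \left(6 - 5\right)^{2}}{17} = \frac{878589 \cdot 1^{2}}{17} = \frac{878589}{17} \cdot 1 = \frac{878589}{17}$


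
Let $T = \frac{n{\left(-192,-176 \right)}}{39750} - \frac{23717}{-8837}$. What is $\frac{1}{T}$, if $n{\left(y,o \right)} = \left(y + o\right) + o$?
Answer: $\frac{175635375}{468971711} \approx 0.37451$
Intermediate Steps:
$n{\left(y,o \right)} = y + 2 o$ ($n{\left(y,o \right)} = \left(o + y\right) + o = y + 2 o$)
$T = \frac{468971711}{175635375}$ ($T = \frac{-192 + 2 \left(-176\right)}{39750} - \frac{23717}{-8837} = \left(-192 - 352\right) \frac{1}{39750} - - \frac{23717}{8837} = \left(-544\right) \frac{1}{39750} + \frac{23717}{8837} = - \frac{272}{19875} + \frac{23717}{8837} = \frac{468971711}{175635375} \approx 2.6701$)
$\frac{1}{T} = \frac{1}{\frac{468971711}{175635375}} = \frac{175635375}{468971711}$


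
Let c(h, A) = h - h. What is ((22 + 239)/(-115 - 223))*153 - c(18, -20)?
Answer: -39933/338 ≈ -118.15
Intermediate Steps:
c(h, A) = 0
((22 + 239)/(-115 - 223))*153 - c(18, -20) = ((22 + 239)/(-115 - 223))*153 - 1*0 = (261/(-338))*153 + 0 = (261*(-1/338))*153 + 0 = -261/338*153 + 0 = -39933/338 + 0 = -39933/338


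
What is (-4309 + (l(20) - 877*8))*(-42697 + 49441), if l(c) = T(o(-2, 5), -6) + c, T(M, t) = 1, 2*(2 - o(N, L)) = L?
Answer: -76234176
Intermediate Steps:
o(N, L) = 2 - L/2
l(c) = 1 + c
(-4309 + (l(20) - 877*8))*(-42697 + 49441) = (-4309 + ((1 + 20) - 877*8))*(-42697 + 49441) = (-4309 + (21 - 7016))*6744 = (-4309 - 6995)*6744 = -11304*6744 = -76234176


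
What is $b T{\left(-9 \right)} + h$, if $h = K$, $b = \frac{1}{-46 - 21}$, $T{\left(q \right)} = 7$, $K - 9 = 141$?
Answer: $\frac{10043}{67} \approx 149.9$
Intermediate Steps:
$K = 150$ ($K = 9 + 141 = 150$)
$b = - \frac{1}{67}$ ($b = \frac{1}{-67} = - \frac{1}{67} \approx -0.014925$)
$h = 150$
$b T{\left(-9 \right)} + h = \left(- \frac{1}{67}\right) 7 + 150 = - \frac{7}{67} + 150 = \frac{10043}{67}$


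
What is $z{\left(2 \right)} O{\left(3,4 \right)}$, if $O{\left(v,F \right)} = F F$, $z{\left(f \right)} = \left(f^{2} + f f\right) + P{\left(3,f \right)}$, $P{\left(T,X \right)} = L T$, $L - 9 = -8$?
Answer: $176$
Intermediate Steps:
$L = 1$ ($L = 9 - 8 = 1$)
$P{\left(T,X \right)} = T$ ($P{\left(T,X \right)} = 1 T = T$)
$z{\left(f \right)} = 3 + 2 f^{2}$ ($z{\left(f \right)} = \left(f^{2} + f f\right) + 3 = \left(f^{2} + f^{2}\right) + 3 = 2 f^{2} + 3 = 3 + 2 f^{2}$)
$O{\left(v,F \right)} = F^{2}$
$z{\left(2 \right)} O{\left(3,4 \right)} = \left(3 + 2 \cdot 2^{2}\right) 4^{2} = \left(3 + 2 \cdot 4\right) 16 = \left(3 + 8\right) 16 = 11 \cdot 16 = 176$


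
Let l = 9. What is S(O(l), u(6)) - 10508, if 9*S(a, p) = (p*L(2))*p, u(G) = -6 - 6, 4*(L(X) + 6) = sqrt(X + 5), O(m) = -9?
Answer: -10604 + 4*sqrt(7) ≈ -10593.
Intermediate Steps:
L(X) = -6 + sqrt(5 + X)/4 (L(X) = -6 + sqrt(X + 5)/4 = -6 + sqrt(5 + X)/4)
u(G) = -12
S(a, p) = p**2*(-6 + sqrt(7)/4)/9 (S(a, p) = ((p*(-6 + sqrt(5 + 2)/4))*p)/9 = ((p*(-6 + sqrt(7)/4))*p)/9 = (p**2*(-6 + sqrt(7)/4))/9 = p**2*(-6 + sqrt(7)/4)/9)
S(O(l), u(6)) - 10508 = (1/36)*(-12)**2*(-24 + sqrt(7)) - 10508 = (1/36)*144*(-24 + sqrt(7)) - 10508 = (-96 + 4*sqrt(7)) - 10508 = -10604 + 4*sqrt(7)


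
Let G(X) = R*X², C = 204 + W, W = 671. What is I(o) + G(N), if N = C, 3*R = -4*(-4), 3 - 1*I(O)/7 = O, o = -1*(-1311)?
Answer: 12222532/3 ≈ 4.0742e+6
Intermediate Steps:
o = 1311
I(O) = 21 - 7*O
R = 16/3 (R = (-4*(-4))/3 = (⅓)*16 = 16/3 ≈ 5.3333)
C = 875 (C = 204 + 671 = 875)
N = 875
G(X) = 16*X²/3
I(o) + G(N) = (21 - 7*1311) + (16/3)*875² = (21 - 9177) + (16/3)*765625 = -9156 + 12250000/3 = 12222532/3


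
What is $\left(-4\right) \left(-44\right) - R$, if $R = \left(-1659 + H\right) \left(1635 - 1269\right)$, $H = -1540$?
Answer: $1171010$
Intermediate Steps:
$R = -1170834$ ($R = \left(-1659 - 1540\right) \left(1635 - 1269\right) = \left(-3199\right) 366 = -1170834$)
$\left(-4\right) \left(-44\right) - R = \left(-4\right) \left(-44\right) - -1170834 = 176 + 1170834 = 1171010$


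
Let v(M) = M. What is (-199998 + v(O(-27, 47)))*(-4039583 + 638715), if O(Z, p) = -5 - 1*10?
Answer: 680217811284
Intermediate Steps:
O(Z, p) = -15 (O(Z, p) = -5 - 10 = -15)
(-199998 + v(O(-27, 47)))*(-4039583 + 638715) = (-199998 - 15)*(-4039583 + 638715) = -200013*(-3400868) = 680217811284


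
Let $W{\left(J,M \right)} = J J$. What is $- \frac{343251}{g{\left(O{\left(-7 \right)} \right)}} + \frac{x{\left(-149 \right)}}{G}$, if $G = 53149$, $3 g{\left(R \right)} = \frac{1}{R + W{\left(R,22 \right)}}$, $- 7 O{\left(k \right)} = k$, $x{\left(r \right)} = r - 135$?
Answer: $- \frac{109460684678}{53149} \approx -2.0595 \cdot 10^{6}$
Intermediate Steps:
$x{\left(r \right)} = -135 + r$
$O{\left(k \right)} = - \frac{k}{7}$
$W{\left(J,M \right)} = J^{2}$
$g{\left(R \right)} = \frac{1}{3 \left(R + R^{2}\right)}$
$- \frac{343251}{g{\left(O{\left(-7 \right)} \right)}} + \frac{x{\left(-149 \right)}}{G} = - \frac{343251}{\frac{1}{3} \frac{1}{\left(- \frac{1}{7}\right) \left(-7\right)} \frac{1}{1 - -1}} + \frac{-135 - 149}{53149} = - \frac{343251}{\frac{1}{3} \cdot 1^{-1} \frac{1}{1 + 1}} - \frac{284}{53149} = - \frac{343251}{\frac{1}{3} \cdot 1 \cdot \frac{1}{2}} - \frac{284}{53149} = - 343251 \frac{1}{\frac{1}{6}} - \frac{284}{53149} = \left(-343251\right) 6 - \frac{284}{53149} = -2059506 - \frac{284}{53149} = - \frac{109460684678}{53149}$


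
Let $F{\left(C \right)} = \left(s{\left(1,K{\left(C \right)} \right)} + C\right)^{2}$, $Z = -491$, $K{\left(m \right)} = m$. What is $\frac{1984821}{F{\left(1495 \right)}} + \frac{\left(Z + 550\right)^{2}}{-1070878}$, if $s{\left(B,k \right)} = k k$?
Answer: $- \frac{8704956036379781}{2678277502594865600} \approx -0.0032502$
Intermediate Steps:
$s{\left(B,k \right)} = k^{2}$
$F{\left(C \right)} = \left(C + C^{2}\right)^{2}$ ($F{\left(C \right)} = \left(C^{2} + C\right)^{2} = \left(C + C^{2}\right)^{2}$)
$\frac{1984821}{F{\left(1495 \right)}} + \frac{\left(Z + 550\right)^{2}}{-1070878} = \frac{1984821}{1495^{2} \left(1 + 1495\right)^{2}} + \frac{\left(-491 + 550\right)^{2}}{-1070878} = \frac{1984821}{2235025 \cdot 1496^{2}} + 59^{2} \left(- \frac{1}{1070878}\right) = \frac{1984821}{2235025 \cdot 2238016} + 3481 \left(- \frac{1}{1070878}\right) = \frac{1984821}{5002021710400} - \frac{3481}{1070878} = - \frac{8704956036379781}{2678277502594865600}$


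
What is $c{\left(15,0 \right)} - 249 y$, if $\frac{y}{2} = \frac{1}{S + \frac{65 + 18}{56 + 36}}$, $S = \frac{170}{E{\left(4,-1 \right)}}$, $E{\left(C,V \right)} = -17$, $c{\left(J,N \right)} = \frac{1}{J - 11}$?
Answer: $\frac{61367}{1116} \approx 54.988$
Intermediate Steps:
$c{\left(J,N \right)} = \frac{1}{-11 + J}$
$S = -10$ ($S = \frac{170}{-17} = 170 \left(- \frac{1}{17}\right) = -10$)
$y = - \frac{184}{837}$ ($y = \frac{2}{-10 + \frac{65 + 18}{56 + 36}} = \frac{2}{-10 + \frac{83}{92}} = \frac{2}{- \frac{837}{92}} = 2 \left(- \frac{92}{837}\right) = - \frac{184}{837} \approx -0.21983$)
$c{\left(15,0 \right)} - 249 y = \frac{1}{-11 + 15} - - \frac{15272}{279} = \frac{1}{4} + \frac{15272}{279} = \frac{61367}{1116}$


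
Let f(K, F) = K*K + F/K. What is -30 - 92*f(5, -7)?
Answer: -11006/5 ≈ -2201.2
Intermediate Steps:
f(K, F) = K² + F/K
-30 - 92*f(5, -7) = -30 - 92*(-7 + 5³)/5 = -30 - 92*(-7 + 125)/5 = -30 - 92*118/5 = -30 - 10856/5 = -11006/5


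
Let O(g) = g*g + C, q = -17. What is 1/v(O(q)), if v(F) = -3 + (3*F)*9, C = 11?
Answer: 1/8097 ≈ 0.00012350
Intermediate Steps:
O(g) = 11 + g**2 (O(g) = g*g + 11 = g**2 + 11 = 11 + g**2)
v(F) = -3 + 27*F
1/v(O(q)) = 1/(-3 + 27*(11 + (-17)**2)) = 1/(-3 + 27*(11 + 289)) = 1/(-3 + 27*300) = 1/(-3 + 8100) = 1/8097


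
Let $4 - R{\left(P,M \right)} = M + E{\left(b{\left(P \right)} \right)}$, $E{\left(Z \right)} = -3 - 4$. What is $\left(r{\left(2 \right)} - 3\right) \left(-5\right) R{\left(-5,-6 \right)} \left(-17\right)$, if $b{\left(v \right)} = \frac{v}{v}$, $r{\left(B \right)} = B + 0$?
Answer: $-1445$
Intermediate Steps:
$r{\left(B \right)} = B$
$b{\left(v \right)} = 1$
$E{\left(Z \right)} = -7$ ($E{\left(Z \right)} = -3 - 4 = -7$)
$R{\left(P,M \right)} = 11 - M$ ($R{\left(P,M \right)} = 4 - \left(M - 7\right) = 4 - \left(-7 + M\right) = 11 - M$)
$\left(r{\left(2 \right)} - 3\right) \left(-5\right) R{\left(-5,-6 \right)} \left(-17\right) = \left(2 - 3\right) \left(-5\right) \left(11 - -6\right) \left(-17\right) = \left(-1\right) \left(-5\right) \left(11 + 6\right) \left(-17\right) = 5 \cdot 17 \left(-17\right) = 85 \left(-17\right) = -1445$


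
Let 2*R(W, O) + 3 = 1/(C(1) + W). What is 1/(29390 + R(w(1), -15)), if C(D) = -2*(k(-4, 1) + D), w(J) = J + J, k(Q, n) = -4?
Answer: 16/470217 ≈ 3.4027e-5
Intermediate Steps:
w(J) = 2*J
C(D) = 8 - 2*D (C(D) = -2*(-4 + D) = 8 - 2*D)
R(W, O) = -3/2 + 1/(2*(6 + W)) (R(W, O) = -3/2 + 1/(2*((8 - 2*1) + W)) = -3/2 + 1/(2*((8 - 2) + W)) = -3/2 + 1/(2*(6 + W)))
1/(29390 + R(w(1), -15)) = 1/(29390 + (-17 - 6)/(2*(6 + 2*1))) = 1/(29390 + (-17 - 3*2)/(2*(6 + 2))) = 1/(29390 + (½)*(-17 - 6)/8) = 1/(29390 + (½)*(⅛)*(-23)) = 1/(29390 - 23/16) = 1/(470217/16) = 16/470217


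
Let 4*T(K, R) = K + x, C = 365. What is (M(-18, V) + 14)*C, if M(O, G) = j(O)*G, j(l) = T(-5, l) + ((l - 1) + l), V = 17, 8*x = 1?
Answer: -7425195/32 ≈ -2.3204e+5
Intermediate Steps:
x = ⅛ (x = (⅛)*1 = ⅛ ≈ 0.12500)
T(K, R) = 1/32 + K/4 (T(K, R) = (K + ⅛)/4 = (⅛ + K)/4 = 1/32 + K/4)
j(l) = -71/32 + 2*l (j(l) = (1/32 + (¼)*(-5)) + ((l - 1) + l) = (1/32 - 5/4) + ((-1 + l) + l) = -39/32 + (-1 + 2*l) = -71/32 + 2*l)
M(O, G) = G*(-71/32 + 2*O) (M(O, G) = (-71/32 + 2*O)*G = G*(-71/32 + 2*O))
(M(-18, V) + 14)*C = ((1/32)*17*(-71 + 64*(-18)) + 14)*365 = ((1/32)*17*(-71 - 1152) + 14)*365 = ((1/32)*17*(-1223) + 14)*365 = (-20791/32 + 14)*365 = -20343/32*365 = -7425195/32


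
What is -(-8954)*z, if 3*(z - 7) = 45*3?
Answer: 465608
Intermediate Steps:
z = 52 (z = 7 + (45*3)/3 = 7 + (⅓)*135 = 7 + 45 = 52)
-(-8954)*z = -(-8954)*52 = -11*(-42328) = 465608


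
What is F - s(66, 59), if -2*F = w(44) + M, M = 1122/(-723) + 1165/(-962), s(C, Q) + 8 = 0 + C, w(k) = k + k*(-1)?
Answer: -26253119/463684 ≈ -56.619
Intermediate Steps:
w(k) = 0 (w(k) = k - k = 0)
s(C, Q) = -8 + C (s(C, Q) = -8 + (0 + C) = -8 + C)
M = -640553/231842 (M = 1122*(-1/723) + 1165*(-1/962) = -374/241 - 1165/962 = -640553/231842 ≈ -2.7629)
F = 640553/463684 (F = -(0 - 640553/231842)/2 = -1/2*(-640553/231842) = 640553/463684 ≈ 1.3814)
F - s(66, 59) = 640553/463684 - (-8 + 66) = 640553/463684 - 1*58 = 640553/463684 - 58 = -26253119/463684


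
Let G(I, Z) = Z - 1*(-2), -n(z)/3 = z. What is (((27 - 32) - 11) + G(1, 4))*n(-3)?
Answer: -90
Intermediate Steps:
n(z) = -3*z
G(I, Z) = 2 + Z (G(I, Z) = Z + 2 = 2 + Z)
(((27 - 32) - 11) + G(1, 4))*n(-3) = (((27 - 32) - 11) + (2 + 4))*(-3*(-3)) = ((-5 - 11) + 6)*9 = (-16 + 6)*9 = -10*9 = -90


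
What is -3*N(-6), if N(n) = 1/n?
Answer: ½ ≈ 0.50000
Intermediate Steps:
-3*N(-6) = -3/(-6) = -3*(-⅙) = ½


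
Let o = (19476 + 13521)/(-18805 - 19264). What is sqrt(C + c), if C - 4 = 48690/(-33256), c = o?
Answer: sqrt(167207000952876031)/316505666 ≈ 1.2920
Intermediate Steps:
o = -32997/38069 (o = 32997/(-38069) = 32997*(-1/38069) = -32997/38069 ≈ -0.86677)
c = -32997/38069 ≈ -0.86677
C = 42167/16628 (C = 4 + 48690/(-33256) = 4 + 48690*(-1/33256) = 4 - 24345/16628 = 42167/16628 ≈ 2.5359)
sqrt(C + c) = sqrt(42167/16628 - 32997/38069) = sqrt(1056581407/633011332) = sqrt(167207000952876031)/316505666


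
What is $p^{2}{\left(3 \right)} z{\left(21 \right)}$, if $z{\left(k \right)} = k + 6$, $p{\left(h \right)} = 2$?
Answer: $108$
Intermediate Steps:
$z{\left(k \right)} = 6 + k$
$p^{2}{\left(3 \right)} z{\left(21 \right)} = 2^{2} \left(6 + 21\right) = 4 \cdot 27 = 108$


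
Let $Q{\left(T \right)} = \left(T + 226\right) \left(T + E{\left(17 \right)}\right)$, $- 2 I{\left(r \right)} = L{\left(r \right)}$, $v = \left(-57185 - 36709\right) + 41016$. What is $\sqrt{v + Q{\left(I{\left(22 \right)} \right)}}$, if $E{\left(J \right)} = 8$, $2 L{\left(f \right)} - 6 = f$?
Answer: $3 i \sqrt{5851} \approx 229.48 i$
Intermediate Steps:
$L{\left(f \right)} = 3 + \frac{f}{2}$
$v = -52878$ ($v = -93894 + 41016 = -52878$)
$I{\left(r \right)} = - \frac{3}{2} - \frac{r}{4}$ ($I{\left(r \right)} = - \frac{3 + \frac{r}{2}}{2} = - \frac{3}{2} - \frac{r}{4}$)
$Q{\left(T \right)} = \left(8 + T\right) \left(226 + T\right)$ ($Q{\left(T \right)} = \left(T + 226\right) \left(T + 8\right) = \left(226 + T\right) \left(8 + T\right) = \left(8 + T\right) \left(226 + T\right)$)
$\sqrt{v + Q{\left(I{\left(22 \right)} \right)}} = \sqrt{-52878 + \left(1808 + \left(- \frac{3}{2} - \frac{11}{2}\right)^{2} + 234 \left(- \frac{3}{2} - \frac{11}{2}\right)\right)} = \sqrt{-52878 + \left(1808 + \left(-7\right)^{2} + 234 \left(-7\right)\right)} = \sqrt{-52878 + \left(1808 + 49 - 1638\right)} = \sqrt{-52878 + 219} = \sqrt{-52659} = 3 i \sqrt{5851}$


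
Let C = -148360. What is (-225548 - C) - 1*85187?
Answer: -162375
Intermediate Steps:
(-225548 - C) - 1*85187 = (-225548 - 1*(-148360)) - 1*85187 = (-225548 + 148360) - 85187 = -77188 - 85187 = -162375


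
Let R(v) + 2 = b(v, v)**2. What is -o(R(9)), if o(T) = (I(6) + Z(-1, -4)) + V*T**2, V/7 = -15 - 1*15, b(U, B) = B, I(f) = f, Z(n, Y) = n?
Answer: 1310605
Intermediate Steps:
V = -210 (V = 7*(-15 - 1*15) = 7*(-15 - 15) = 7*(-30) = -210)
R(v) = -2 + v**2
o(T) = 5 - 210*T**2 (o(T) = (6 - 1) - 210*T**2 = 5 - 210*T**2)
-o(R(9)) = -(5 - 210*(-2 + 9**2)**2) = -(5 - 210*(-2 + 81)**2) = -(5 - 210*79**2) = -(5 - 210*6241) = -(5 - 1310610) = -1*(-1310605) = 1310605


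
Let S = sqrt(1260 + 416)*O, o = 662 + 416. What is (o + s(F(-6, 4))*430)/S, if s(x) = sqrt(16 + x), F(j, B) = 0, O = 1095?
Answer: 1399*sqrt(419)/458805 ≈ 0.062416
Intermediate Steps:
o = 1078
S = 2190*sqrt(419) (S = sqrt(1260 + 416)*1095 = sqrt(1676)*1095 = (2*sqrt(419))*1095 = 2190*sqrt(419) ≈ 44828.)
(o + s(F(-6, 4))*430)/S = (1078 + sqrt(16 + 0)*430)/((2190*sqrt(419))) = (1078 + sqrt(16)*430)*(sqrt(419)/917610) = (1078 + 4*430)*(sqrt(419)/917610) = (1078 + 1720)*(sqrt(419)/917610) = 2798*(sqrt(419)/917610) = 1399*sqrt(419)/458805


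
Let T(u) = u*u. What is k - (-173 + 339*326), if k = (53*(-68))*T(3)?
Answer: -142777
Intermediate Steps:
T(u) = u²
k = -32436 (k = (53*(-68))*3² = -3604*9 = -32436)
k - (-173 + 339*326) = -32436 - (-173 + 339*326) = -32436 - (-173 + 110514) = -32436 - 1*110341 = -32436 - 110341 = -142777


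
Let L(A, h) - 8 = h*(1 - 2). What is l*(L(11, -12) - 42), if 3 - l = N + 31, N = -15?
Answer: 286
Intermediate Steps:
l = -13 (l = 3 - (-15 + 31) = 3 - 1*16 = 3 - 16 = -13)
L(A, h) = 8 - h (L(A, h) = 8 + h*(1 - 2) = 8 + h*(-1) = 8 - h)
l*(L(11, -12) - 42) = -13*((8 - 1*(-12)) - 42) = -13*((8 + 12) - 42) = -13*(20 - 42) = -13*(-22) = 286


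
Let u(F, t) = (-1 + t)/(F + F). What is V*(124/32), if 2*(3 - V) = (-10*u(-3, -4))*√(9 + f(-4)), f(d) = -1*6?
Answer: 93/8 + 775*√3/48 ≈ 39.590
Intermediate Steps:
f(d) = -6
u(F, t) = (-1 + t)/(2*F) (u(F, t) = (-1 + t)/((2*F)) = (-1 + t)*(1/(2*F)) = (-1 + t)/(2*F))
V = 3 + 25*√3/6 (V = 3 - (-5*(-1 - 4)/(-3))*√(9 - 6)/2 = 3 - (-5*(-1)*(-5)/3)*√3/2 = 3 - (-10*⅚)*√3/2 = 3 - (-25)*√3/6 = 3 + 25*√3/6 ≈ 10.217)
V*(124/32) = (3 + 25*√3/6)*(124/32) = (3 + 25*√3/6)*(124*(1/32)) = (3 + 25*√3/6)*(31/8) = 93/8 + 775*√3/48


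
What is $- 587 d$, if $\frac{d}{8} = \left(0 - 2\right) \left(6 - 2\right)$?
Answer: $37568$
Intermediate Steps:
$d = -64$ ($d = 8 \left(0 - 2\right) \left(6 - 2\right) = 8 \left(\left(-2\right) 4\right) = 8 \left(-8\right) = -64$)
$- 587 d = \left(-587\right) \left(-64\right) = 37568$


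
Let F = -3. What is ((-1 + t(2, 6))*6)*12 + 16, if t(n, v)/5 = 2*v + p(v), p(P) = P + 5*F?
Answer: 1024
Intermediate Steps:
p(P) = -15 + P (p(P) = P + 5*(-3) = P - 15 = -15 + P)
t(n, v) = -75 + 15*v (t(n, v) = 5*(2*v + (-15 + v)) = 5*(-15 + 3*v) = -75 + 15*v)
((-1 + t(2, 6))*6)*12 + 16 = ((-1 + (-75 + 15*6))*6)*12 + 16 = ((-1 + (-75 + 90))*6)*12 + 16 = ((-1 + 15)*6)*12 + 16 = (14*6)*12 + 16 = 84*12 + 16 = 1008 + 16 = 1024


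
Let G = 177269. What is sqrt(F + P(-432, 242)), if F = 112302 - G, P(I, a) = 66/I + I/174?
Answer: I*sqrt(7868082742)/348 ≈ 254.89*I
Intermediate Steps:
P(I, a) = 66/I + I/174 (P(I, a) = 66/I + I*(1/174) = 66/I + I/174)
F = -64967 (F = 112302 - 1*177269 = 112302 - 177269 = -64967)
sqrt(F + P(-432, 242)) = sqrt(-64967 + (66/(-432) + (1/174)*(-432))) = sqrt(-64967 + (66*(-1/432) - 72/29)) = sqrt(-64967 + (-11/72 - 72/29)) = sqrt(-64967 - 5503/2088) = sqrt(-135656599/2088) = I*sqrt(7868082742)/348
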